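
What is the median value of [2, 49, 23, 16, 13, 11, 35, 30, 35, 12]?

19.5

Step 1: Sort the data in ascending order: [2, 11, 12, 13, 16, 23, 30, 35, 35, 49]
Step 2: The number of values is n = 10.
Step 3: Since n is even, the median is the average of positions 5 and 6:
  Median = (16 + 23) / 2 = 19.5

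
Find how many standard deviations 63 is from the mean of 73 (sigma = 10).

-1

Step 1: Recall the z-score formula: z = (x - mu) / sigma
Step 2: Substitute values: z = (63 - 73) / 10
Step 3: z = -10 / 10 = -1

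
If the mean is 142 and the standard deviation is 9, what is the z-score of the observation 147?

0.5556

Step 1: Recall the z-score formula: z = (x - mu) / sigma
Step 2: Substitute values: z = (147 - 142) / 9
Step 3: z = 5 / 9 = 0.5556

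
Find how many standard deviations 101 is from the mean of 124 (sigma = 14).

-1.6429

Step 1: Recall the z-score formula: z = (x - mu) / sigma
Step 2: Substitute values: z = (101 - 124) / 14
Step 3: z = -23 / 14 = -1.6429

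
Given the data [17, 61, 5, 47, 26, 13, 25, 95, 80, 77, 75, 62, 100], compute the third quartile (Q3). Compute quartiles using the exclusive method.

78.5

Step 1: Sort the data: [5, 13, 17, 25, 26, 47, 61, 62, 75, 77, 80, 95, 100]
Step 2: n = 13
Step 3: Using the exclusive quartile method:
  Q1 = 21
  Q2 (median) = 61
  Q3 = 78.5
  IQR = Q3 - Q1 = 78.5 - 21 = 57.5
Step 4: Q3 = 78.5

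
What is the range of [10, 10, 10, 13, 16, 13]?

6

Step 1: Identify the maximum value: max = 16
Step 2: Identify the minimum value: min = 10
Step 3: Range = max - min = 16 - 10 = 6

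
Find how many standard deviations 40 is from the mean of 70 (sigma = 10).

-3

Step 1: Recall the z-score formula: z = (x - mu) / sigma
Step 2: Substitute values: z = (40 - 70) / 10
Step 3: z = -30 / 10 = -3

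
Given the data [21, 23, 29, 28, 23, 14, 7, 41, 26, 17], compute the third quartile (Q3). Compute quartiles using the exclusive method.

28.25

Step 1: Sort the data: [7, 14, 17, 21, 23, 23, 26, 28, 29, 41]
Step 2: n = 10
Step 3: Using the exclusive quartile method:
  Q1 = 16.25
  Q2 (median) = 23
  Q3 = 28.25
  IQR = Q3 - Q1 = 28.25 - 16.25 = 12
Step 4: Q3 = 28.25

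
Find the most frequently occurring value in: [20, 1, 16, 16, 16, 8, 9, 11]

16

Step 1: Count the frequency of each value:
  1: appears 1 time(s)
  8: appears 1 time(s)
  9: appears 1 time(s)
  11: appears 1 time(s)
  16: appears 3 time(s)
  20: appears 1 time(s)
Step 2: The value 16 appears most frequently (3 times).
Step 3: Mode = 16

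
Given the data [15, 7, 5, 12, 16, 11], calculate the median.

11.5

Step 1: Sort the data in ascending order: [5, 7, 11, 12, 15, 16]
Step 2: The number of values is n = 6.
Step 3: Since n is even, the median is the average of positions 3 and 4:
  Median = (11 + 12) / 2 = 11.5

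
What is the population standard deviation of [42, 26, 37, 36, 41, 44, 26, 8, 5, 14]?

13.7801

Step 1: Compute the mean: 27.9
Step 2: Sum of squared deviations from the mean: 1898.9
Step 3: Population variance = 1898.9 / 10 = 189.89
Step 4: Standard deviation = sqrt(189.89) = 13.7801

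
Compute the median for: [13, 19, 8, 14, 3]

13

Step 1: Sort the data in ascending order: [3, 8, 13, 14, 19]
Step 2: The number of values is n = 5.
Step 3: Since n is odd, the median is the middle value at position 3: 13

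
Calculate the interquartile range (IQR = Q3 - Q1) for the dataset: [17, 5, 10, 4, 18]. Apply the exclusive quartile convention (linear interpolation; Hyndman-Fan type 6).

13

Step 1: Sort the data: [4, 5, 10, 17, 18]
Step 2: n = 5
Step 3: Using the exclusive quartile method:
  Q1 = 4.5
  Q2 (median) = 10
  Q3 = 17.5
  IQR = Q3 - Q1 = 17.5 - 4.5 = 13
Step 4: IQR = 13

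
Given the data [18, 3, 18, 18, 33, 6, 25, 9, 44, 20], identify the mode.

18

Step 1: Count the frequency of each value:
  3: appears 1 time(s)
  6: appears 1 time(s)
  9: appears 1 time(s)
  18: appears 3 time(s)
  20: appears 1 time(s)
  25: appears 1 time(s)
  33: appears 1 time(s)
  44: appears 1 time(s)
Step 2: The value 18 appears most frequently (3 times).
Step 3: Mode = 18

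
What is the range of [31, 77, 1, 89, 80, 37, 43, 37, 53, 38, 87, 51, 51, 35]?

88

Step 1: Identify the maximum value: max = 89
Step 2: Identify the minimum value: min = 1
Step 3: Range = max - min = 89 - 1 = 88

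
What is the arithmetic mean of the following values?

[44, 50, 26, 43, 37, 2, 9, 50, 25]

31.7778

Step 1: Sum all values: 44 + 50 + 26 + 43 + 37 + 2 + 9 + 50 + 25 = 286
Step 2: Count the number of values: n = 9
Step 3: Mean = sum / n = 286 / 9 = 31.7778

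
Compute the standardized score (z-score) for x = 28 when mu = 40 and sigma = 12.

-1

Step 1: Recall the z-score formula: z = (x - mu) / sigma
Step 2: Substitute values: z = (28 - 40) / 12
Step 3: z = -12 / 12 = -1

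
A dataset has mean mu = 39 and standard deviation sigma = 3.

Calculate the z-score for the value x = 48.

3

Step 1: Recall the z-score formula: z = (x - mu) / sigma
Step 2: Substitute values: z = (48 - 39) / 3
Step 3: z = 9 / 3 = 3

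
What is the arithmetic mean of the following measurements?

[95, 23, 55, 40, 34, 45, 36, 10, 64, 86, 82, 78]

54

Step 1: Sum all values: 95 + 23 + 55 + 40 + 34 + 45 + 36 + 10 + 64 + 86 + 82 + 78 = 648
Step 2: Count the number of values: n = 12
Step 3: Mean = sum / n = 648 / 12 = 54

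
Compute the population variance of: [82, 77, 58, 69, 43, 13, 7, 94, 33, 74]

799.6

Step 1: Compute the mean: (82 + 77 + 58 + 69 + 43 + 13 + 7 + 94 + 33 + 74) / 10 = 55
Step 2: Compute squared deviations from the mean:
  (82 - 55)^2 = 729
  (77 - 55)^2 = 484
  (58 - 55)^2 = 9
  (69 - 55)^2 = 196
  (43 - 55)^2 = 144
  (13 - 55)^2 = 1764
  (7 - 55)^2 = 2304
  (94 - 55)^2 = 1521
  (33 - 55)^2 = 484
  (74 - 55)^2 = 361
Step 3: Sum of squared deviations = 7996
Step 4: Population variance = 7996 / 10 = 799.6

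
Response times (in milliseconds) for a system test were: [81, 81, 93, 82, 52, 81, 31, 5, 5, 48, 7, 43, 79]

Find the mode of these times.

81

Step 1: Count the frequency of each value:
  5: appears 2 time(s)
  7: appears 1 time(s)
  31: appears 1 time(s)
  43: appears 1 time(s)
  48: appears 1 time(s)
  52: appears 1 time(s)
  79: appears 1 time(s)
  81: appears 3 time(s)
  82: appears 1 time(s)
  93: appears 1 time(s)
Step 2: The value 81 appears most frequently (3 times).
Step 3: Mode = 81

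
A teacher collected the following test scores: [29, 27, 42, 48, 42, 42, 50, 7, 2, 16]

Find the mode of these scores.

42

Step 1: Count the frequency of each value:
  2: appears 1 time(s)
  7: appears 1 time(s)
  16: appears 1 time(s)
  27: appears 1 time(s)
  29: appears 1 time(s)
  42: appears 3 time(s)
  48: appears 1 time(s)
  50: appears 1 time(s)
Step 2: The value 42 appears most frequently (3 times).
Step 3: Mode = 42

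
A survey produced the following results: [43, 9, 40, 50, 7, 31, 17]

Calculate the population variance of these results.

254.9796

Step 1: Compute the mean: (43 + 9 + 40 + 50 + 7 + 31 + 17) / 7 = 28.1429
Step 2: Compute squared deviations from the mean:
  (43 - 28.1429)^2 = 220.7347
  (9 - 28.1429)^2 = 366.449
  (40 - 28.1429)^2 = 140.5918
  (50 - 28.1429)^2 = 477.7347
  (7 - 28.1429)^2 = 447.0204
  (31 - 28.1429)^2 = 8.1633
  (17 - 28.1429)^2 = 124.1633
Step 3: Sum of squared deviations = 1784.8571
Step 4: Population variance = 1784.8571 / 7 = 254.9796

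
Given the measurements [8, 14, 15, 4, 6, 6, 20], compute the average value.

10.4286

Step 1: Sum all values: 8 + 14 + 15 + 4 + 6 + 6 + 20 = 73
Step 2: Count the number of values: n = 7
Step 3: Mean = sum / n = 73 / 7 = 10.4286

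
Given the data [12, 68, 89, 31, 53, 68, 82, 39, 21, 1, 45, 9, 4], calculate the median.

39

Step 1: Sort the data in ascending order: [1, 4, 9, 12, 21, 31, 39, 45, 53, 68, 68, 82, 89]
Step 2: The number of values is n = 13.
Step 3: Since n is odd, the median is the middle value at position 7: 39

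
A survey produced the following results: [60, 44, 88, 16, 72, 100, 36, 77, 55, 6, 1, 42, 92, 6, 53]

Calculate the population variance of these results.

985.3156

Step 1: Compute the mean: (60 + 44 + 88 + 16 + 72 + 100 + 36 + 77 + 55 + 6 + 1 + 42 + 92 + 6 + 53) / 15 = 49.8667
Step 2: Compute squared deviations from the mean:
  (60 - 49.8667)^2 = 102.6844
  (44 - 49.8667)^2 = 34.4178
  (88 - 49.8667)^2 = 1454.1511
  (16 - 49.8667)^2 = 1146.9511
  (72 - 49.8667)^2 = 489.8844
  (100 - 49.8667)^2 = 2513.3511
  (36 - 49.8667)^2 = 192.2844
  (77 - 49.8667)^2 = 736.2178
  (55 - 49.8667)^2 = 26.3511
  (6 - 49.8667)^2 = 1924.2844
  (1 - 49.8667)^2 = 2387.9511
  (42 - 49.8667)^2 = 61.8844
  (92 - 49.8667)^2 = 1775.2178
  (6 - 49.8667)^2 = 1924.2844
  (53 - 49.8667)^2 = 9.8178
Step 3: Sum of squared deviations = 14779.7333
Step 4: Population variance = 14779.7333 / 15 = 985.3156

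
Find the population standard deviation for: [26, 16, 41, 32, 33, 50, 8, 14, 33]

12.7492

Step 1: Compute the mean: 28.1111
Step 2: Sum of squared deviations from the mean: 1462.8889
Step 3: Population variance = 1462.8889 / 9 = 162.5432
Step 4: Standard deviation = sqrt(162.5432) = 12.7492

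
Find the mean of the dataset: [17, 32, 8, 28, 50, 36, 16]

26.7143

Step 1: Sum all values: 17 + 32 + 8 + 28 + 50 + 36 + 16 = 187
Step 2: Count the number of values: n = 7
Step 3: Mean = sum / n = 187 / 7 = 26.7143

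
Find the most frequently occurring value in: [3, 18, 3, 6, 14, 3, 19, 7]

3

Step 1: Count the frequency of each value:
  3: appears 3 time(s)
  6: appears 1 time(s)
  7: appears 1 time(s)
  14: appears 1 time(s)
  18: appears 1 time(s)
  19: appears 1 time(s)
Step 2: The value 3 appears most frequently (3 times).
Step 3: Mode = 3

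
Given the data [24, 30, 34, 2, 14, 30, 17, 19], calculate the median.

21.5

Step 1: Sort the data in ascending order: [2, 14, 17, 19, 24, 30, 30, 34]
Step 2: The number of values is n = 8.
Step 3: Since n is even, the median is the average of positions 4 and 5:
  Median = (19 + 24) / 2 = 21.5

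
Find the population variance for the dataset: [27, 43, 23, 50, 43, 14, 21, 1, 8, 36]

237.84

Step 1: Compute the mean: (27 + 43 + 23 + 50 + 43 + 14 + 21 + 1 + 8 + 36) / 10 = 26.6
Step 2: Compute squared deviations from the mean:
  (27 - 26.6)^2 = 0.16
  (43 - 26.6)^2 = 268.96
  (23 - 26.6)^2 = 12.96
  (50 - 26.6)^2 = 547.56
  (43 - 26.6)^2 = 268.96
  (14 - 26.6)^2 = 158.76
  (21 - 26.6)^2 = 31.36
  (1 - 26.6)^2 = 655.36
  (8 - 26.6)^2 = 345.96
  (36 - 26.6)^2 = 88.36
Step 3: Sum of squared deviations = 2378.4
Step 4: Population variance = 2378.4 / 10 = 237.84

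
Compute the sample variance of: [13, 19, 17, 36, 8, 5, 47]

234.9048

Step 1: Compute the mean: (13 + 19 + 17 + 36 + 8 + 5 + 47) / 7 = 20.7143
Step 2: Compute squared deviations from the mean:
  (13 - 20.7143)^2 = 59.5102
  (19 - 20.7143)^2 = 2.9388
  (17 - 20.7143)^2 = 13.7959
  (36 - 20.7143)^2 = 233.6531
  (8 - 20.7143)^2 = 161.6531
  (5 - 20.7143)^2 = 246.9388
  (47 - 20.7143)^2 = 690.9388
Step 3: Sum of squared deviations = 1409.4286
Step 4: Sample variance = 1409.4286 / 6 = 234.9048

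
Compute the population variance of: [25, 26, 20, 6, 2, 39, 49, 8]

237.3594

Step 1: Compute the mean: (25 + 26 + 20 + 6 + 2 + 39 + 49 + 8) / 8 = 21.875
Step 2: Compute squared deviations from the mean:
  (25 - 21.875)^2 = 9.7656
  (26 - 21.875)^2 = 17.0156
  (20 - 21.875)^2 = 3.5156
  (6 - 21.875)^2 = 252.0156
  (2 - 21.875)^2 = 395.0156
  (39 - 21.875)^2 = 293.2656
  (49 - 21.875)^2 = 735.7656
  (8 - 21.875)^2 = 192.5156
Step 3: Sum of squared deviations = 1898.875
Step 4: Population variance = 1898.875 / 8 = 237.3594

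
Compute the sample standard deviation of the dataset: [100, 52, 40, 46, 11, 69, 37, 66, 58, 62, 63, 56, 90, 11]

25.1078

Step 1: Compute the mean: 54.3571
Step 2: Sum of squared deviations from the mean: 8195.2143
Step 3: Sample variance = 8195.2143 / 13 = 630.4011
Step 4: Standard deviation = sqrt(630.4011) = 25.1078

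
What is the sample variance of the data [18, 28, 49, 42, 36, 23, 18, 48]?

163.6429

Step 1: Compute the mean: (18 + 28 + 49 + 42 + 36 + 23 + 18 + 48) / 8 = 32.75
Step 2: Compute squared deviations from the mean:
  (18 - 32.75)^2 = 217.5625
  (28 - 32.75)^2 = 22.5625
  (49 - 32.75)^2 = 264.0625
  (42 - 32.75)^2 = 85.5625
  (36 - 32.75)^2 = 10.5625
  (23 - 32.75)^2 = 95.0625
  (18 - 32.75)^2 = 217.5625
  (48 - 32.75)^2 = 232.5625
Step 3: Sum of squared deviations = 1145.5
Step 4: Sample variance = 1145.5 / 7 = 163.6429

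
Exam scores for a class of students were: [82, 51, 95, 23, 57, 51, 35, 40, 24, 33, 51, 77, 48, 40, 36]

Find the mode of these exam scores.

51

Step 1: Count the frequency of each value:
  23: appears 1 time(s)
  24: appears 1 time(s)
  33: appears 1 time(s)
  35: appears 1 time(s)
  36: appears 1 time(s)
  40: appears 2 time(s)
  48: appears 1 time(s)
  51: appears 3 time(s)
  57: appears 1 time(s)
  77: appears 1 time(s)
  82: appears 1 time(s)
  95: appears 1 time(s)
Step 2: The value 51 appears most frequently (3 times).
Step 3: Mode = 51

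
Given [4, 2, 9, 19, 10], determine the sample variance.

43.7

Step 1: Compute the mean: (4 + 2 + 9 + 19 + 10) / 5 = 8.8
Step 2: Compute squared deviations from the mean:
  (4 - 8.8)^2 = 23.04
  (2 - 8.8)^2 = 46.24
  (9 - 8.8)^2 = 0.04
  (19 - 8.8)^2 = 104.04
  (10 - 8.8)^2 = 1.44
Step 3: Sum of squared deviations = 174.8
Step 4: Sample variance = 174.8 / 4 = 43.7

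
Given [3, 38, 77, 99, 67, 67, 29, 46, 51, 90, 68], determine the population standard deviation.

26.6052

Step 1: Compute the mean: 57.7273
Step 2: Sum of squared deviations from the mean: 7786.1818
Step 3: Population variance = 7786.1818 / 11 = 707.8347
Step 4: Standard deviation = sqrt(707.8347) = 26.6052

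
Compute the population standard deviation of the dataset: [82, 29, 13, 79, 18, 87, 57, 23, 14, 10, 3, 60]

29.929

Step 1: Compute the mean: 39.5833
Step 2: Sum of squared deviations from the mean: 10748.9167
Step 3: Population variance = 10748.9167 / 12 = 895.7431
Step 4: Standard deviation = sqrt(895.7431) = 29.929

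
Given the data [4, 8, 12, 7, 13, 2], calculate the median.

7.5

Step 1: Sort the data in ascending order: [2, 4, 7, 8, 12, 13]
Step 2: The number of values is n = 6.
Step 3: Since n is even, the median is the average of positions 3 and 4:
  Median = (7 + 8) / 2 = 7.5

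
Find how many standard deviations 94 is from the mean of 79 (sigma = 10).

1.5

Step 1: Recall the z-score formula: z = (x - mu) / sigma
Step 2: Substitute values: z = (94 - 79) / 10
Step 3: z = 15 / 10 = 1.5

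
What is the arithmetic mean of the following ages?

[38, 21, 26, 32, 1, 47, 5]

24.2857

Step 1: Sum all values: 38 + 21 + 26 + 32 + 1 + 47 + 5 = 170
Step 2: Count the number of values: n = 7
Step 3: Mean = sum / n = 170 / 7 = 24.2857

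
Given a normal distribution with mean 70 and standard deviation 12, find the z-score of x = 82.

1

Step 1: Recall the z-score formula: z = (x - mu) / sigma
Step 2: Substitute values: z = (82 - 70) / 12
Step 3: z = 12 / 12 = 1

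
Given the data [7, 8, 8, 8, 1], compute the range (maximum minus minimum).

7

Step 1: Identify the maximum value: max = 8
Step 2: Identify the minimum value: min = 1
Step 3: Range = max - min = 8 - 1 = 7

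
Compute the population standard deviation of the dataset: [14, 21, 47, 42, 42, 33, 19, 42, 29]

11.2984

Step 1: Compute the mean: 32.1111
Step 2: Sum of squared deviations from the mean: 1148.8889
Step 3: Population variance = 1148.8889 / 9 = 127.6543
Step 4: Standard deviation = sqrt(127.6543) = 11.2984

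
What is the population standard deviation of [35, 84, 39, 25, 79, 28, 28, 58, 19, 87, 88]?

26.5221

Step 1: Compute the mean: 51.8182
Step 2: Sum of squared deviations from the mean: 7737.6364
Step 3: Population variance = 7737.6364 / 11 = 703.4215
Step 4: Standard deviation = sqrt(703.4215) = 26.5221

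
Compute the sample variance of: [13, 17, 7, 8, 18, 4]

32.5667

Step 1: Compute the mean: (13 + 17 + 7 + 8 + 18 + 4) / 6 = 11.1667
Step 2: Compute squared deviations from the mean:
  (13 - 11.1667)^2 = 3.3611
  (17 - 11.1667)^2 = 34.0278
  (7 - 11.1667)^2 = 17.3611
  (8 - 11.1667)^2 = 10.0278
  (18 - 11.1667)^2 = 46.6944
  (4 - 11.1667)^2 = 51.3611
Step 3: Sum of squared deviations = 162.8333
Step 4: Sample variance = 162.8333 / 5 = 32.5667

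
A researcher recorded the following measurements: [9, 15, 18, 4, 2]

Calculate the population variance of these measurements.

37.84

Step 1: Compute the mean: (9 + 15 + 18 + 4 + 2) / 5 = 9.6
Step 2: Compute squared deviations from the mean:
  (9 - 9.6)^2 = 0.36
  (15 - 9.6)^2 = 29.16
  (18 - 9.6)^2 = 70.56
  (4 - 9.6)^2 = 31.36
  (2 - 9.6)^2 = 57.76
Step 3: Sum of squared deviations = 189.2
Step 4: Population variance = 189.2 / 5 = 37.84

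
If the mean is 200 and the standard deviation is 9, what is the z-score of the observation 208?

0.8889

Step 1: Recall the z-score formula: z = (x - mu) / sigma
Step 2: Substitute values: z = (208 - 200) / 9
Step 3: z = 8 / 9 = 0.8889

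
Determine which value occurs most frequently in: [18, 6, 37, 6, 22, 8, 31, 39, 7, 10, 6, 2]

6

Step 1: Count the frequency of each value:
  2: appears 1 time(s)
  6: appears 3 time(s)
  7: appears 1 time(s)
  8: appears 1 time(s)
  10: appears 1 time(s)
  18: appears 1 time(s)
  22: appears 1 time(s)
  31: appears 1 time(s)
  37: appears 1 time(s)
  39: appears 1 time(s)
Step 2: The value 6 appears most frequently (3 times).
Step 3: Mode = 6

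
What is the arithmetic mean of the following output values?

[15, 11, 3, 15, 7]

10.2

Step 1: Sum all values: 15 + 11 + 3 + 15 + 7 = 51
Step 2: Count the number of values: n = 5
Step 3: Mean = sum / n = 51 / 5 = 10.2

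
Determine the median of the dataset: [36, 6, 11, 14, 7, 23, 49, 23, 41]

23

Step 1: Sort the data in ascending order: [6, 7, 11, 14, 23, 23, 36, 41, 49]
Step 2: The number of values is n = 9.
Step 3: Since n is odd, the median is the middle value at position 5: 23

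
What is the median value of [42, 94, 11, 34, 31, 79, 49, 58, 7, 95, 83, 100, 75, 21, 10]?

49

Step 1: Sort the data in ascending order: [7, 10, 11, 21, 31, 34, 42, 49, 58, 75, 79, 83, 94, 95, 100]
Step 2: The number of values is n = 15.
Step 3: Since n is odd, the median is the middle value at position 8: 49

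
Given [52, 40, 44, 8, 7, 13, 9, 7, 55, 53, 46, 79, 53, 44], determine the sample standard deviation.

23.2204

Step 1: Compute the mean: 36.4286
Step 2: Sum of squared deviations from the mean: 7009.4286
Step 3: Sample variance = 7009.4286 / 13 = 539.1868
Step 4: Standard deviation = sqrt(539.1868) = 23.2204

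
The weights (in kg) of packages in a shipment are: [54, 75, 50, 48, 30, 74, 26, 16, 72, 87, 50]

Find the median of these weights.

50

Step 1: Sort the data in ascending order: [16, 26, 30, 48, 50, 50, 54, 72, 74, 75, 87]
Step 2: The number of values is n = 11.
Step 3: Since n is odd, the median is the middle value at position 6: 50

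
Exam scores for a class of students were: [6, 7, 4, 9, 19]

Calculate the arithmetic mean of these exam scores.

9

Step 1: Sum all values: 6 + 7 + 4 + 9 + 19 = 45
Step 2: Count the number of values: n = 5
Step 3: Mean = sum / n = 45 / 5 = 9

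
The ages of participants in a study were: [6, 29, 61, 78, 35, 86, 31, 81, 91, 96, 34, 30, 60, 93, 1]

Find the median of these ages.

60

Step 1: Sort the data in ascending order: [1, 6, 29, 30, 31, 34, 35, 60, 61, 78, 81, 86, 91, 93, 96]
Step 2: The number of values is n = 15.
Step 3: Since n is odd, the median is the middle value at position 8: 60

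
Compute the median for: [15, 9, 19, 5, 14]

14

Step 1: Sort the data in ascending order: [5, 9, 14, 15, 19]
Step 2: The number of values is n = 5.
Step 3: Since n is odd, the median is the middle value at position 3: 14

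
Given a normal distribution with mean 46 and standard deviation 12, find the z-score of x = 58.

1

Step 1: Recall the z-score formula: z = (x - mu) / sigma
Step 2: Substitute values: z = (58 - 46) / 12
Step 3: z = 12 / 12 = 1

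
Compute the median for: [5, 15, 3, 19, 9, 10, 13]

10

Step 1: Sort the data in ascending order: [3, 5, 9, 10, 13, 15, 19]
Step 2: The number of values is n = 7.
Step 3: Since n is odd, the median is the middle value at position 4: 10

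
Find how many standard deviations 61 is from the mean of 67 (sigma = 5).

-1.2

Step 1: Recall the z-score formula: z = (x - mu) / sigma
Step 2: Substitute values: z = (61 - 67) / 5
Step 3: z = -6 / 5 = -1.2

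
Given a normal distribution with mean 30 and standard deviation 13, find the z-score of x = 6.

-1.8462

Step 1: Recall the z-score formula: z = (x - mu) / sigma
Step 2: Substitute values: z = (6 - 30) / 13
Step 3: z = -24 / 13 = -1.8462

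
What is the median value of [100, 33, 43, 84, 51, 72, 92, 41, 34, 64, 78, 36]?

57.5

Step 1: Sort the data in ascending order: [33, 34, 36, 41, 43, 51, 64, 72, 78, 84, 92, 100]
Step 2: The number of values is n = 12.
Step 3: Since n is even, the median is the average of positions 6 and 7:
  Median = (51 + 64) / 2 = 57.5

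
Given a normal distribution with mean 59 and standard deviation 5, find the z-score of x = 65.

1.2

Step 1: Recall the z-score formula: z = (x - mu) / sigma
Step 2: Substitute values: z = (65 - 59) / 5
Step 3: z = 6 / 5 = 1.2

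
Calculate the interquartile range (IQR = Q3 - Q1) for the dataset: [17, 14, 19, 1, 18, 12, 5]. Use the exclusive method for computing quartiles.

13

Step 1: Sort the data: [1, 5, 12, 14, 17, 18, 19]
Step 2: n = 7
Step 3: Using the exclusive quartile method:
  Q1 = 5
  Q2 (median) = 14
  Q3 = 18
  IQR = Q3 - Q1 = 18 - 5 = 13
Step 4: IQR = 13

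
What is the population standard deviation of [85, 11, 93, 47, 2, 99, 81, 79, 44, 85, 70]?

31.3835

Step 1: Compute the mean: 63.2727
Step 2: Sum of squared deviations from the mean: 10834.1818
Step 3: Population variance = 10834.1818 / 11 = 984.9256
Step 4: Standard deviation = sqrt(984.9256) = 31.3835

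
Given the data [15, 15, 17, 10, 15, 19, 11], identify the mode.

15

Step 1: Count the frequency of each value:
  10: appears 1 time(s)
  11: appears 1 time(s)
  15: appears 3 time(s)
  17: appears 1 time(s)
  19: appears 1 time(s)
Step 2: The value 15 appears most frequently (3 times).
Step 3: Mode = 15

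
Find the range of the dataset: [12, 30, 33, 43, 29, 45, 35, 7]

38

Step 1: Identify the maximum value: max = 45
Step 2: Identify the minimum value: min = 7
Step 3: Range = max - min = 45 - 7 = 38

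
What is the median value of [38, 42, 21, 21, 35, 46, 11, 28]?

31.5

Step 1: Sort the data in ascending order: [11, 21, 21, 28, 35, 38, 42, 46]
Step 2: The number of values is n = 8.
Step 3: Since n is even, the median is the average of positions 4 and 5:
  Median = (28 + 35) / 2 = 31.5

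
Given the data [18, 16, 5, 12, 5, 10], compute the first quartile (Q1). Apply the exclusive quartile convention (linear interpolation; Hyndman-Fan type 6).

5

Step 1: Sort the data: [5, 5, 10, 12, 16, 18]
Step 2: n = 6
Step 3: Using the exclusive quartile method:
  Q1 = 5
  Q2 (median) = 11
  Q3 = 16.5
  IQR = Q3 - Q1 = 16.5 - 5 = 11.5
Step 4: Q1 = 5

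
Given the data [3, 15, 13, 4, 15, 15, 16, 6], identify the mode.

15

Step 1: Count the frequency of each value:
  3: appears 1 time(s)
  4: appears 1 time(s)
  6: appears 1 time(s)
  13: appears 1 time(s)
  15: appears 3 time(s)
  16: appears 1 time(s)
Step 2: The value 15 appears most frequently (3 times).
Step 3: Mode = 15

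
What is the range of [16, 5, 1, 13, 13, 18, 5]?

17

Step 1: Identify the maximum value: max = 18
Step 2: Identify the minimum value: min = 1
Step 3: Range = max - min = 18 - 1 = 17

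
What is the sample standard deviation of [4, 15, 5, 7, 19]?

6.6332

Step 1: Compute the mean: 10
Step 2: Sum of squared deviations from the mean: 176
Step 3: Sample variance = 176 / 4 = 44
Step 4: Standard deviation = sqrt(44) = 6.6332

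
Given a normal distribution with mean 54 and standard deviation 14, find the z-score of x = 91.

2.6429

Step 1: Recall the z-score formula: z = (x - mu) / sigma
Step 2: Substitute values: z = (91 - 54) / 14
Step 3: z = 37 / 14 = 2.6429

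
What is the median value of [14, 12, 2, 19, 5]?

12

Step 1: Sort the data in ascending order: [2, 5, 12, 14, 19]
Step 2: The number of values is n = 5.
Step 3: Since n is odd, the median is the middle value at position 3: 12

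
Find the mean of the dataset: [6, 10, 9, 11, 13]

9.8

Step 1: Sum all values: 6 + 10 + 9 + 11 + 13 = 49
Step 2: Count the number of values: n = 5
Step 3: Mean = sum / n = 49 / 5 = 9.8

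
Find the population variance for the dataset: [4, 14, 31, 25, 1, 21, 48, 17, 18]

177.4321

Step 1: Compute the mean: (4 + 14 + 31 + 25 + 1 + 21 + 48 + 17 + 18) / 9 = 19.8889
Step 2: Compute squared deviations from the mean:
  (4 - 19.8889)^2 = 252.4568
  (14 - 19.8889)^2 = 34.679
  (31 - 19.8889)^2 = 123.4568
  (25 - 19.8889)^2 = 26.1235
  (1 - 19.8889)^2 = 356.7901
  (21 - 19.8889)^2 = 1.2346
  (48 - 19.8889)^2 = 790.2346
  (17 - 19.8889)^2 = 8.3457
  (18 - 19.8889)^2 = 3.5679
Step 3: Sum of squared deviations = 1596.8889
Step 4: Population variance = 1596.8889 / 9 = 177.4321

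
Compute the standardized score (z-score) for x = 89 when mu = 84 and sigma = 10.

0.5

Step 1: Recall the z-score formula: z = (x - mu) / sigma
Step 2: Substitute values: z = (89 - 84) / 10
Step 3: z = 5 / 10 = 0.5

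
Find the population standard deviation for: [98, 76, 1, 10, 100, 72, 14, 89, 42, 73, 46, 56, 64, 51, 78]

29.9422

Step 1: Compute the mean: 58
Step 2: Sum of squared deviations from the mean: 13448
Step 3: Population variance = 13448 / 15 = 896.5333
Step 4: Standard deviation = sqrt(896.5333) = 29.9422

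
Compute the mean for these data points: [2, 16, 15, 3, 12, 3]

8.5

Step 1: Sum all values: 2 + 16 + 15 + 3 + 12 + 3 = 51
Step 2: Count the number of values: n = 6
Step 3: Mean = sum / n = 51 / 6 = 8.5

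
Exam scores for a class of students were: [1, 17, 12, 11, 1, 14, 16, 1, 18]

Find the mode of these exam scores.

1

Step 1: Count the frequency of each value:
  1: appears 3 time(s)
  11: appears 1 time(s)
  12: appears 1 time(s)
  14: appears 1 time(s)
  16: appears 1 time(s)
  17: appears 1 time(s)
  18: appears 1 time(s)
Step 2: The value 1 appears most frequently (3 times).
Step 3: Mode = 1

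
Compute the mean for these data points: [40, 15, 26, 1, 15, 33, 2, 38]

21.25

Step 1: Sum all values: 40 + 15 + 26 + 1 + 15 + 33 + 2 + 38 = 170
Step 2: Count the number of values: n = 8
Step 3: Mean = sum / n = 170 / 8 = 21.25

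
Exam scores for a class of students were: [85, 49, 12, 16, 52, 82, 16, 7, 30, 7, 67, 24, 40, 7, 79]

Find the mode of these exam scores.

7

Step 1: Count the frequency of each value:
  7: appears 3 time(s)
  12: appears 1 time(s)
  16: appears 2 time(s)
  24: appears 1 time(s)
  30: appears 1 time(s)
  40: appears 1 time(s)
  49: appears 1 time(s)
  52: appears 1 time(s)
  67: appears 1 time(s)
  79: appears 1 time(s)
  82: appears 1 time(s)
  85: appears 1 time(s)
Step 2: The value 7 appears most frequently (3 times).
Step 3: Mode = 7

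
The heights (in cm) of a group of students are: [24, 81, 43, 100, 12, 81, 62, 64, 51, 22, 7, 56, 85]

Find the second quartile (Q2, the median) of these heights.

56

Step 1: Sort the data: [7, 12, 22, 24, 43, 51, 56, 62, 64, 81, 81, 85, 100]
Step 2: n = 13
Step 3: Q2 is the median. Since n is odd, it is the middle value at position 7: 56
Step 4: Q2 = 56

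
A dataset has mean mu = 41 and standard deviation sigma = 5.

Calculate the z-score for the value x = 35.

-1.2

Step 1: Recall the z-score formula: z = (x - mu) / sigma
Step 2: Substitute values: z = (35 - 41) / 5
Step 3: z = -6 / 5 = -1.2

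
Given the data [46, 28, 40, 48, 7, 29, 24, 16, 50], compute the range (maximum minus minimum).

43

Step 1: Identify the maximum value: max = 50
Step 2: Identify the minimum value: min = 7
Step 3: Range = max - min = 50 - 7 = 43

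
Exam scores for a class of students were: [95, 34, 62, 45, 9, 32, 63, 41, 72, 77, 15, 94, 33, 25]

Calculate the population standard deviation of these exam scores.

26.7159

Step 1: Compute the mean: 49.7857
Step 2: Sum of squared deviations from the mean: 9992.3571
Step 3: Population variance = 9992.3571 / 14 = 713.7398
Step 4: Standard deviation = sqrt(713.7398) = 26.7159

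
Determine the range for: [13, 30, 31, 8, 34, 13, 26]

26

Step 1: Identify the maximum value: max = 34
Step 2: Identify the minimum value: min = 8
Step 3: Range = max - min = 34 - 8 = 26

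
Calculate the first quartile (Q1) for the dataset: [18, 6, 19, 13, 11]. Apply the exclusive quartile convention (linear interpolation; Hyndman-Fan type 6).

8.5

Step 1: Sort the data: [6, 11, 13, 18, 19]
Step 2: n = 5
Step 3: Using the exclusive quartile method:
  Q1 = 8.5
  Q2 (median) = 13
  Q3 = 18.5
  IQR = Q3 - Q1 = 18.5 - 8.5 = 10
Step 4: Q1 = 8.5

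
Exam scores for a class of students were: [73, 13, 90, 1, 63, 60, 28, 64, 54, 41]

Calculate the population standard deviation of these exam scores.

26.3213

Step 1: Compute the mean: 48.7
Step 2: Sum of squared deviations from the mean: 6928.1
Step 3: Population variance = 6928.1 / 10 = 692.81
Step 4: Standard deviation = sqrt(692.81) = 26.3213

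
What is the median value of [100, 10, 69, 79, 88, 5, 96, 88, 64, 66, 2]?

69

Step 1: Sort the data in ascending order: [2, 5, 10, 64, 66, 69, 79, 88, 88, 96, 100]
Step 2: The number of values is n = 11.
Step 3: Since n is odd, the median is the middle value at position 6: 69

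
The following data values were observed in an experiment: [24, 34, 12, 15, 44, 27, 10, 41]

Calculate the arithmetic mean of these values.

25.875

Step 1: Sum all values: 24 + 34 + 12 + 15 + 44 + 27 + 10 + 41 = 207
Step 2: Count the number of values: n = 8
Step 3: Mean = sum / n = 207 / 8 = 25.875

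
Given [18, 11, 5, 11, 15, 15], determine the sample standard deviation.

4.5497

Step 1: Compute the mean: 12.5
Step 2: Sum of squared deviations from the mean: 103.5
Step 3: Sample variance = 103.5 / 5 = 20.7
Step 4: Standard deviation = sqrt(20.7) = 4.5497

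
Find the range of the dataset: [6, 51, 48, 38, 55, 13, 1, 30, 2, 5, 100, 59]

99

Step 1: Identify the maximum value: max = 100
Step 2: Identify the minimum value: min = 1
Step 3: Range = max - min = 100 - 1 = 99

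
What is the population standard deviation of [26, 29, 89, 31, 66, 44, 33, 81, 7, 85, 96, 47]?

28.2012

Step 1: Compute the mean: 52.8333
Step 2: Sum of squared deviations from the mean: 9543.6667
Step 3: Population variance = 9543.6667 / 12 = 795.3056
Step 4: Standard deviation = sqrt(795.3056) = 28.2012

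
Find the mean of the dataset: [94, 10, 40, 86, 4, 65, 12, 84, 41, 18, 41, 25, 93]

47.1538

Step 1: Sum all values: 94 + 10 + 40 + 86 + 4 + 65 + 12 + 84 + 41 + 18 + 41 + 25 + 93 = 613
Step 2: Count the number of values: n = 13
Step 3: Mean = sum / n = 613 / 13 = 47.1538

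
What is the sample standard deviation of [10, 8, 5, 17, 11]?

4.4385

Step 1: Compute the mean: 10.2
Step 2: Sum of squared deviations from the mean: 78.8
Step 3: Sample variance = 78.8 / 4 = 19.7
Step 4: Standard deviation = sqrt(19.7) = 4.4385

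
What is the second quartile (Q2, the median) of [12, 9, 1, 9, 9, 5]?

9

Step 1: Sort the data: [1, 5, 9, 9, 9, 12]
Step 2: n = 6
Step 3: Q2 is the median. Since n is even, it is the average of the values at positions 3 and 4:
  Q2 = (9 + 9) / 2 = 9
Step 4: Q2 = 9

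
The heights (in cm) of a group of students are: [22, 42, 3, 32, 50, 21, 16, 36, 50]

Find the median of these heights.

32

Step 1: Sort the data in ascending order: [3, 16, 21, 22, 32, 36, 42, 50, 50]
Step 2: The number of values is n = 9.
Step 3: Since n is odd, the median is the middle value at position 5: 32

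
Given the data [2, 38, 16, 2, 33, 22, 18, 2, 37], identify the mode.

2

Step 1: Count the frequency of each value:
  2: appears 3 time(s)
  16: appears 1 time(s)
  18: appears 1 time(s)
  22: appears 1 time(s)
  33: appears 1 time(s)
  37: appears 1 time(s)
  38: appears 1 time(s)
Step 2: The value 2 appears most frequently (3 times).
Step 3: Mode = 2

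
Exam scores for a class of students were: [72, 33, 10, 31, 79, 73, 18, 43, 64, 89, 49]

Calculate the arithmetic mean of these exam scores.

51

Step 1: Sum all values: 72 + 33 + 10 + 31 + 79 + 73 + 18 + 43 + 64 + 89 + 49 = 561
Step 2: Count the number of values: n = 11
Step 3: Mean = sum / n = 561 / 11 = 51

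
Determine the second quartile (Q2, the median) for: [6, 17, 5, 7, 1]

6

Step 1: Sort the data: [1, 5, 6, 7, 17]
Step 2: n = 5
Step 3: Q2 is the median. Since n is odd, it is the middle value at position 3: 6
Step 4: Q2 = 6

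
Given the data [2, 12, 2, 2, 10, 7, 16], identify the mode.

2

Step 1: Count the frequency of each value:
  2: appears 3 time(s)
  7: appears 1 time(s)
  10: appears 1 time(s)
  12: appears 1 time(s)
  16: appears 1 time(s)
Step 2: The value 2 appears most frequently (3 times).
Step 3: Mode = 2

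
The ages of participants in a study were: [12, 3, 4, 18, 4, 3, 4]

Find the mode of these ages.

4

Step 1: Count the frequency of each value:
  3: appears 2 time(s)
  4: appears 3 time(s)
  12: appears 1 time(s)
  18: appears 1 time(s)
Step 2: The value 4 appears most frequently (3 times).
Step 3: Mode = 4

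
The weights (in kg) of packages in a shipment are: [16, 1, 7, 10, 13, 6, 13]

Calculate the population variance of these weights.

22.5306

Step 1: Compute the mean: (16 + 1 + 7 + 10 + 13 + 6 + 13) / 7 = 9.4286
Step 2: Compute squared deviations from the mean:
  (16 - 9.4286)^2 = 43.1837
  (1 - 9.4286)^2 = 71.0408
  (7 - 9.4286)^2 = 5.898
  (10 - 9.4286)^2 = 0.3265
  (13 - 9.4286)^2 = 12.7551
  (6 - 9.4286)^2 = 11.7551
  (13 - 9.4286)^2 = 12.7551
Step 3: Sum of squared deviations = 157.7143
Step 4: Population variance = 157.7143 / 7 = 22.5306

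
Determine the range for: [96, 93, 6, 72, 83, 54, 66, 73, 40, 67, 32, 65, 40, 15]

90

Step 1: Identify the maximum value: max = 96
Step 2: Identify the minimum value: min = 6
Step 3: Range = max - min = 96 - 6 = 90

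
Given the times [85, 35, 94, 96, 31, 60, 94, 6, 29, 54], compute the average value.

58.4

Step 1: Sum all values: 85 + 35 + 94 + 96 + 31 + 60 + 94 + 6 + 29 + 54 = 584
Step 2: Count the number of values: n = 10
Step 3: Mean = sum / n = 584 / 10 = 58.4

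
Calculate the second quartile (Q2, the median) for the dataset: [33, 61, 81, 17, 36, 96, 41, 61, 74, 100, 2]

61

Step 1: Sort the data: [2, 17, 33, 36, 41, 61, 61, 74, 81, 96, 100]
Step 2: n = 11
Step 3: Q2 is the median. Since n is odd, it is the middle value at position 6: 61
Step 4: Q2 = 61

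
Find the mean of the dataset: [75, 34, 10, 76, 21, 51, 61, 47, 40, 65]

48

Step 1: Sum all values: 75 + 34 + 10 + 76 + 21 + 51 + 61 + 47 + 40 + 65 = 480
Step 2: Count the number of values: n = 10
Step 3: Mean = sum / n = 480 / 10 = 48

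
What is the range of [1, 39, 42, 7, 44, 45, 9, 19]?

44

Step 1: Identify the maximum value: max = 45
Step 2: Identify the minimum value: min = 1
Step 3: Range = max - min = 45 - 1 = 44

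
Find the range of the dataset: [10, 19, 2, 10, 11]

17

Step 1: Identify the maximum value: max = 19
Step 2: Identify the minimum value: min = 2
Step 3: Range = max - min = 19 - 2 = 17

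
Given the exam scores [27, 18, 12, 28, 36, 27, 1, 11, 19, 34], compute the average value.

21.3

Step 1: Sum all values: 27 + 18 + 12 + 28 + 36 + 27 + 1 + 11 + 19 + 34 = 213
Step 2: Count the number of values: n = 10
Step 3: Mean = sum / n = 213 / 10 = 21.3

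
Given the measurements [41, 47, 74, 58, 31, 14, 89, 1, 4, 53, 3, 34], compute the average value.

37.4167

Step 1: Sum all values: 41 + 47 + 74 + 58 + 31 + 14 + 89 + 1 + 4 + 53 + 3 + 34 = 449
Step 2: Count the number of values: n = 12
Step 3: Mean = sum / n = 449 / 12 = 37.4167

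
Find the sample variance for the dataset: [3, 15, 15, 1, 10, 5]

36.9667

Step 1: Compute the mean: (3 + 15 + 15 + 1 + 10 + 5) / 6 = 8.1667
Step 2: Compute squared deviations from the mean:
  (3 - 8.1667)^2 = 26.6944
  (15 - 8.1667)^2 = 46.6944
  (15 - 8.1667)^2 = 46.6944
  (1 - 8.1667)^2 = 51.3611
  (10 - 8.1667)^2 = 3.3611
  (5 - 8.1667)^2 = 10.0278
Step 3: Sum of squared deviations = 184.8333
Step 4: Sample variance = 184.8333 / 5 = 36.9667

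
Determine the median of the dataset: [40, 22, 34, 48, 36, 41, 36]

36

Step 1: Sort the data in ascending order: [22, 34, 36, 36, 40, 41, 48]
Step 2: The number of values is n = 7.
Step 3: Since n is odd, the median is the middle value at position 4: 36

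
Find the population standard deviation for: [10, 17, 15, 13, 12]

2.4166

Step 1: Compute the mean: 13.4
Step 2: Sum of squared deviations from the mean: 29.2
Step 3: Population variance = 29.2 / 5 = 5.84
Step 4: Standard deviation = sqrt(5.84) = 2.4166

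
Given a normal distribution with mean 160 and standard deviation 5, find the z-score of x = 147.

-2.6

Step 1: Recall the z-score formula: z = (x - mu) / sigma
Step 2: Substitute values: z = (147 - 160) / 5
Step 3: z = -13 / 5 = -2.6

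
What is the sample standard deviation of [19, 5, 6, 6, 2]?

6.5803

Step 1: Compute the mean: 7.6
Step 2: Sum of squared deviations from the mean: 173.2
Step 3: Sample variance = 173.2 / 4 = 43.3
Step 4: Standard deviation = sqrt(43.3) = 6.5803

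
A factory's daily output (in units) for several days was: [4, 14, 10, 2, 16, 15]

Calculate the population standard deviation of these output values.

5.4288

Step 1: Compute the mean: 10.1667
Step 2: Sum of squared deviations from the mean: 176.8333
Step 3: Population variance = 176.8333 / 6 = 29.4722
Step 4: Standard deviation = sqrt(29.4722) = 5.4288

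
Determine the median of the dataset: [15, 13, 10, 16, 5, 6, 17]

13

Step 1: Sort the data in ascending order: [5, 6, 10, 13, 15, 16, 17]
Step 2: The number of values is n = 7.
Step 3: Since n is odd, the median is the middle value at position 4: 13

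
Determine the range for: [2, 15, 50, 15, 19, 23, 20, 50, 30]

48

Step 1: Identify the maximum value: max = 50
Step 2: Identify the minimum value: min = 2
Step 3: Range = max - min = 50 - 2 = 48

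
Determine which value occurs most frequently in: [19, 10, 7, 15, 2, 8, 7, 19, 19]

19

Step 1: Count the frequency of each value:
  2: appears 1 time(s)
  7: appears 2 time(s)
  8: appears 1 time(s)
  10: appears 1 time(s)
  15: appears 1 time(s)
  19: appears 3 time(s)
Step 2: The value 19 appears most frequently (3 times).
Step 3: Mode = 19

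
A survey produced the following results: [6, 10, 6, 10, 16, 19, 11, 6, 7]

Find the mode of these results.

6

Step 1: Count the frequency of each value:
  6: appears 3 time(s)
  7: appears 1 time(s)
  10: appears 2 time(s)
  11: appears 1 time(s)
  16: appears 1 time(s)
  19: appears 1 time(s)
Step 2: The value 6 appears most frequently (3 times).
Step 3: Mode = 6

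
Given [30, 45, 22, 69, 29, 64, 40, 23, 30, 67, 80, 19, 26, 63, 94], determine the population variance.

540.4622

Step 1: Compute the mean: (30 + 45 + 22 + 69 + 29 + 64 + 40 + 23 + 30 + 67 + 80 + 19 + 26 + 63 + 94) / 15 = 46.7333
Step 2: Compute squared deviations from the mean:
  (30 - 46.7333)^2 = 280.0044
  (45 - 46.7333)^2 = 3.0044
  (22 - 46.7333)^2 = 611.7378
  (69 - 46.7333)^2 = 495.8044
  (29 - 46.7333)^2 = 314.4711
  (64 - 46.7333)^2 = 298.1378
  (40 - 46.7333)^2 = 45.3378
  (23 - 46.7333)^2 = 563.2711
  (30 - 46.7333)^2 = 280.0044
  (67 - 46.7333)^2 = 410.7378
  (80 - 46.7333)^2 = 1106.6711
  (19 - 46.7333)^2 = 769.1378
  (26 - 46.7333)^2 = 429.8711
  (63 - 46.7333)^2 = 264.6044
  (94 - 46.7333)^2 = 2234.1378
Step 3: Sum of squared deviations = 8106.9333
Step 4: Population variance = 8106.9333 / 15 = 540.4622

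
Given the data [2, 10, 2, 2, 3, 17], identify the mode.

2

Step 1: Count the frequency of each value:
  2: appears 3 time(s)
  3: appears 1 time(s)
  10: appears 1 time(s)
  17: appears 1 time(s)
Step 2: The value 2 appears most frequently (3 times).
Step 3: Mode = 2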